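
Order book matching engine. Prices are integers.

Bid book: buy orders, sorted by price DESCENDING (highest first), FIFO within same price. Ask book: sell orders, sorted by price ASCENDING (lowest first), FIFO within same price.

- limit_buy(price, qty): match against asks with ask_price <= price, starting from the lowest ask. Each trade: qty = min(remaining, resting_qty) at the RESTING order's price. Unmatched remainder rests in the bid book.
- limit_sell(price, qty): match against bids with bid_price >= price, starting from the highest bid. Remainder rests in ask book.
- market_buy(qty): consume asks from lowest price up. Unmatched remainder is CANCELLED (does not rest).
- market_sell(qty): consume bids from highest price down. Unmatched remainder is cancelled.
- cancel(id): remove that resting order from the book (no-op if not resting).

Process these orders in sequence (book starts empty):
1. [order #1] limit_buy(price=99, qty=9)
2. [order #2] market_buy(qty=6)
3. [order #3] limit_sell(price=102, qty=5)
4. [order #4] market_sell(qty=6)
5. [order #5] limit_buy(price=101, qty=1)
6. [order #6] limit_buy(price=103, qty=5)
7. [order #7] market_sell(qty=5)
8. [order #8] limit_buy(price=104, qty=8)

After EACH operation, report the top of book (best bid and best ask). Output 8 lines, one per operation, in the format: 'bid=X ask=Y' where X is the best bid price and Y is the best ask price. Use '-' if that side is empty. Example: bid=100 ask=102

Answer: bid=99 ask=-
bid=99 ask=-
bid=99 ask=102
bid=99 ask=102
bid=101 ask=102
bid=101 ask=-
bid=- ask=-
bid=104 ask=-

Derivation:
After op 1 [order #1] limit_buy(price=99, qty=9): fills=none; bids=[#1:9@99] asks=[-]
After op 2 [order #2] market_buy(qty=6): fills=none; bids=[#1:9@99] asks=[-]
After op 3 [order #3] limit_sell(price=102, qty=5): fills=none; bids=[#1:9@99] asks=[#3:5@102]
After op 4 [order #4] market_sell(qty=6): fills=#1x#4:6@99; bids=[#1:3@99] asks=[#3:5@102]
After op 5 [order #5] limit_buy(price=101, qty=1): fills=none; bids=[#5:1@101 #1:3@99] asks=[#3:5@102]
After op 6 [order #6] limit_buy(price=103, qty=5): fills=#6x#3:5@102; bids=[#5:1@101 #1:3@99] asks=[-]
After op 7 [order #7] market_sell(qty=5): fills=#5x#7:1@101 #1x#7:3@99; bids=[-] asks=[-]
After op 8 [order #8] limit_buy(price=104, qty=8): fills=none; bids=[#8:8@104] asks=[-]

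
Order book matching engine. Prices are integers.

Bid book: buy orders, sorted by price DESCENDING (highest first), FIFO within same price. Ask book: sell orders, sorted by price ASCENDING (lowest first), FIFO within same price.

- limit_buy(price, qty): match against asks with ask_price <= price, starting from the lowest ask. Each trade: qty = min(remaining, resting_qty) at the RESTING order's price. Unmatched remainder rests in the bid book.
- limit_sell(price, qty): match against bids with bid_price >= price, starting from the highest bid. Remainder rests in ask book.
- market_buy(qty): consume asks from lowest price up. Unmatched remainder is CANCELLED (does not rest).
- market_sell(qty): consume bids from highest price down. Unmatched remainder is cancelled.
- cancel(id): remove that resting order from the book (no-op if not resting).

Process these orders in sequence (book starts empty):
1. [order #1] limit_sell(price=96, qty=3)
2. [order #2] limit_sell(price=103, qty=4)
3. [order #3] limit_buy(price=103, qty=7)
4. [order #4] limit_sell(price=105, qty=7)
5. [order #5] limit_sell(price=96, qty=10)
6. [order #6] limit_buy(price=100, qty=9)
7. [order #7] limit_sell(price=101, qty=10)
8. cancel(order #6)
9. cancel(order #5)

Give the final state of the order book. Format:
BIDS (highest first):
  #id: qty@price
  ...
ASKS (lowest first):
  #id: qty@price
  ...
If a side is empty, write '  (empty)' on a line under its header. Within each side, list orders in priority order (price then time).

After op 1 [order #1] limit_sell(price=96, qty=3): fills=none; bids=[-] asks=[#1:3@96]
After op 2 [order #2] limit_sell(price=103, qty=4): fills=none; bids=[-] asks=[#1:3@96 #2:4@103]
After op 3 [order #3] limit_buy(price=103, qty=7): fills=#3x#1:3@96 #3x#2:4@103; bids=[-] asks=[-]
After op 4 [order #4] limit_sell(price=105, qty=7): fills=none; bids=[-] asks=[#4:7@105]
After op 5 [order #5] limit_sell(price=96, qty=10): fills=none; bids=[-] asks=[#5:10@96 #4:7@105]
After op 6 [order #6] limit_buy(price=100, qty=9): fills=#6x#5:9@96; bids=[-] asks=[#5:1@96 #4:7@105]
After op 7 [order #7] limit_sell(price=101, qty=10): fills=none; bids=[-] asks=[#5:1@96 #7:10@101 #4:7@105]
After op 8 cancel(order #6): fills=none; bids=[-] asks=[#5:1@96 #7:10@101 #4:7@105]
After op 9 cancel(order #5): fills=none; bids=[-] asks=[#7:10@101 #4:7@105]

Answer: BIDS (highest first):
  (empty)
ASKS (lowest first):
  #7: 10@101
  #4: 7@105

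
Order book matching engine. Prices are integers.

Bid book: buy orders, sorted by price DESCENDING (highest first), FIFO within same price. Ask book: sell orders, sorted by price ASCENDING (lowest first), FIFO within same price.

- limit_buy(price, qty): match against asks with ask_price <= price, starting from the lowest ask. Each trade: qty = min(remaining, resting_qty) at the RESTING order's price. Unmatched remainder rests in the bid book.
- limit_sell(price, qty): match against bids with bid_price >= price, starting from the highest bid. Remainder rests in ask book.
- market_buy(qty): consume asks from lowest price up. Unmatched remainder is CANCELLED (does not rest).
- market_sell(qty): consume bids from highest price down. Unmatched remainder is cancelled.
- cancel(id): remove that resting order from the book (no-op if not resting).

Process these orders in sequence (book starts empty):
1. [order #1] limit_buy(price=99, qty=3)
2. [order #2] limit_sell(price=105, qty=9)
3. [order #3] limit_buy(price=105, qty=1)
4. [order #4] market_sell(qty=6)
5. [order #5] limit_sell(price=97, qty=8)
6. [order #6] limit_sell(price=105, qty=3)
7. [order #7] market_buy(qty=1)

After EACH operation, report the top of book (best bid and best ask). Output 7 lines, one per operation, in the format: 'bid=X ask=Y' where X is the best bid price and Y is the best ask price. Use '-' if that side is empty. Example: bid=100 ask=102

Answer: bid=99 ask=-
bid=99 ask=105
bid=99 ask=105
bid=- ask=105
bid=- ask=97
bid=- ask=97
bid=- ask=97

Derivation:
After op 1 [order #1] limit_buy(price=99, qty=3): fills=none; bids=[#1:3@99] asks=[-]
After op 2 [order #2] limit_sell(price=105, qty=9): fills=none; bids=[#1:3@99] asks=[#2:9@105]
After op 3 [order #3] limit_buy(price=105, qty=1): fills=#3x#2:1@105; bids=[#1:3@99] asks=[#2:8@105]
After op 4 [order #4] market_sell(qty=6): fills=#1x#4:3@99; bids=[-] asks=[#2:8@105]
After op 5 [order #5] limit_sell(price=97, qty=8): fills=none; bids=[-] asks=[#5:8@97 #2:8@105]
After op 6 [order #6] limit_sell(price=105, qty=3): fills=none; bids=[-] asks=[#5:8@97 #2:8@105 #6:3@105]
After op 7 [order #7] market_buy(qty=1): fills=#7x#5:1@97; bids=[-] asks=[#5:7@97 #2:8@105 #6:3@105]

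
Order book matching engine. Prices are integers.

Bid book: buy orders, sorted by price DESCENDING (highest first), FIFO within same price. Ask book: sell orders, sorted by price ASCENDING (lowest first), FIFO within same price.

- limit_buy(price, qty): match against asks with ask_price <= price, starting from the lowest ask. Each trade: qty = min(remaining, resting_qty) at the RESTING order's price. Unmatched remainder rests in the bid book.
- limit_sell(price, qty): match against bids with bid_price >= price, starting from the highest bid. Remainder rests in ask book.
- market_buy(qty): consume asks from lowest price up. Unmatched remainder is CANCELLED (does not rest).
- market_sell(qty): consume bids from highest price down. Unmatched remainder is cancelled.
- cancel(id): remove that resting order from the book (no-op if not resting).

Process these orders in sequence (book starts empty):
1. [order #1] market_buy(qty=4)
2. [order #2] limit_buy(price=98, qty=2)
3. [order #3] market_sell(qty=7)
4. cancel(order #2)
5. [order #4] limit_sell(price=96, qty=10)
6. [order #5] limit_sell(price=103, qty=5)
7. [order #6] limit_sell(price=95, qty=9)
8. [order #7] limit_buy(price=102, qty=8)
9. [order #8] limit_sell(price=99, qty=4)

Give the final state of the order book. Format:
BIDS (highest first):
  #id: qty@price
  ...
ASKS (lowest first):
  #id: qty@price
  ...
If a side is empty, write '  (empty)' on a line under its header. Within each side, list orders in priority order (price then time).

Answer: BIDS (highest first):
  (empty)
ASKS (lowest first):
  #6: 1@95
  #4: 10@96
  #8: 4@99
  #5: 5@103

Derivation:
After op 1 [order #1] market_buy(qty=4): fills=none; bids=[-] asks=[-]
After op 2 [order #2] limit_buy(price=98, qty=2): fills=none; bids=[#2:2@98] asks=[-]
After op 3 [order #3] market_sell(qty=7): fills=#2x#3:2@98; bids=[-] asks=[-]
After op 4 cancel(order #2): fills=none; bids=[-] asks=[-]
After op 5 [order #4] limit_sell(price=96, qty=10): fills=none; bids=[-] asks=[#4:10@96]
After op 6 [order #5] limit_sell(price=103, qty=5): fills=none; bids=[-] asks=[#4:10@96 #5:5@103]
After op 7 [order #6] limit_sell(price=95, qty=9): fills=none; bids=[-] asks=[#6:9@95 #4:10@96 #5:5@103]
After op 8 [order #7] limit_buy(price=102, qty=8): fills=#7x#6:8@95; bids=[-] asks=[#6:1@95 #4:10@96 #5:5@103]
After op 9 [order #8] limit_sell(price=99, qty=4): fills=none; bids=[-] asks=[#6:1@95 #4:10@96 #8:4@99 #5:5@103]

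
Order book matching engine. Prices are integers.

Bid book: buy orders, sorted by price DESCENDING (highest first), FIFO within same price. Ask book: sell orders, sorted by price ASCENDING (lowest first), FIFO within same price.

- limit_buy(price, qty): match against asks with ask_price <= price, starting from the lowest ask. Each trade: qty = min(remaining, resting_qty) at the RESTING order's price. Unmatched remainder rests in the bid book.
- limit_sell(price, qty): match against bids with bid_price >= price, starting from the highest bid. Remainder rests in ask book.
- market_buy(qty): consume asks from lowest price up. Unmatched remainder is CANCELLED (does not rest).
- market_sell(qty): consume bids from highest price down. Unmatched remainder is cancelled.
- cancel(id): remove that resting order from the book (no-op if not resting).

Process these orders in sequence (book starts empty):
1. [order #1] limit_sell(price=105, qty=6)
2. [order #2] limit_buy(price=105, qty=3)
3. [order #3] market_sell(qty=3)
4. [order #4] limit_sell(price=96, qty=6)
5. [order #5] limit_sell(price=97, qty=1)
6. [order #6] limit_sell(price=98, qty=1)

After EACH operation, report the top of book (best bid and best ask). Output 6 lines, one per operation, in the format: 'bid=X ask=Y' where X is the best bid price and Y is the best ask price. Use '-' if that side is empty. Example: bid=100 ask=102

After op 1 [order #1] limit_sell(price=105, qty=6): fills=none; bids=[-] asks=[#1:6@105]
After op 2 [order #2] limit_buy(price=105, qty=3): fills=#2x#1:3@105; bids=[-] asks=[#1:3@105]
After op 3 [order #3] market_sell(qty=3): fills=none; bids=[-] asks=[#1:3@105]
After op 4 [order #4] limit_sell(price=96, qty=6): fills=none; bids=[-] asks=[#4:6@96 #1:3@105]
After op 5 [order #5] limit_sell(price=97, qty=1): fills=none; bids=[-] asks=[#4:6@96 #5:1@97 #1:3@105]
After op 6 [order #6] limit_sell(price=98, qty=1): fills=none; bids=[-] asks=[#4:6@96 #5:1@97 #6:1@98 #1:3@105]

Answer: bid=- ask=105
bid=- ask=105
bid=- ask=105
bid=- ask=96
bid=- ask=96
bid=- ask=96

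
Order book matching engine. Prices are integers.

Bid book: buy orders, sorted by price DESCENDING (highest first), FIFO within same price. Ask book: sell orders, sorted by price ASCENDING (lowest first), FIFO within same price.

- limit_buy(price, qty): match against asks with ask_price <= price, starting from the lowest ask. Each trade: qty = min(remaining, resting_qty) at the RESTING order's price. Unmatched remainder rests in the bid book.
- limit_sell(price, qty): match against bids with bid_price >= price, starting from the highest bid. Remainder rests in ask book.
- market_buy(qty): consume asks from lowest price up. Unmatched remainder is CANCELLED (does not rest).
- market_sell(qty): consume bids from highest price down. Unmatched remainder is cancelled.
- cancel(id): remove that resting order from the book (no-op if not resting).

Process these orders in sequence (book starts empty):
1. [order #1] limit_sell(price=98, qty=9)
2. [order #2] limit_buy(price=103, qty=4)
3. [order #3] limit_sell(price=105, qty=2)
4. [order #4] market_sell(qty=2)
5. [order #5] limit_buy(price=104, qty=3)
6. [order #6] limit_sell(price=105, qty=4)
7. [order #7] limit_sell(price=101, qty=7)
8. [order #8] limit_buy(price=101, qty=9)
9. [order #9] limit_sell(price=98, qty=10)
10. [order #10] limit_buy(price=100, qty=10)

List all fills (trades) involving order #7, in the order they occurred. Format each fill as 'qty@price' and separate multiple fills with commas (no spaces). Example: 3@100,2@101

After op 1 [order #1] limit_sell(price=98, qty=9): fills=none; bids=[-] asks=[#1:9@98]
After op 2 [order #2] limit_buy(price=103, qty=4): fills=#2x#1:4@98; bids=[-] asks=[#1:5@98]
After op 3 [order #3] limit_sell(price=105, qty=2): fills=none; bids=[-] asks=[#1:5@98 #3:2@105]
After op 4 [order #4] market_sell(qty=2): fills=none; bids=[-] asks=[#1:5@98 #3:2@105]
After op 5 [order #5] limit_buy(price=104, qty=3): fills=#5x#1:3@98; bids=[-] asks=[#1:2@98 #3:2@105]
After op 6 [order #6] limit_sell(price=105, qty=4): fills=none; bids=[-] asks=[#1:2@98 #3:2@105 #6:4@105]
After op 7 [order #7] limit_sell(price=101, qty=7): fills=none; bids=[-] asks=[#1:2@98 #7:7@101 #3:2@105 #6:4@105]
After op 8 [order #8] limit_buy(price=101, qty=9): fills=#8x#1:2@98 #8x#7:7@101; bids=[-] asks=[#3:2@105 #6:4@105]
After op 9 [order #9] limit_sell(price=98, qty=10): fills=none; bids=[-] asks=[#9:10@98 #3:2@105 #6:4@105]
After op 10 [order #10] limit_buy(price=100, qty=10): fills=#10x#9:10@98; bids=[-] asks=[#3:2@105 #6:4@105]

Answer: 7@101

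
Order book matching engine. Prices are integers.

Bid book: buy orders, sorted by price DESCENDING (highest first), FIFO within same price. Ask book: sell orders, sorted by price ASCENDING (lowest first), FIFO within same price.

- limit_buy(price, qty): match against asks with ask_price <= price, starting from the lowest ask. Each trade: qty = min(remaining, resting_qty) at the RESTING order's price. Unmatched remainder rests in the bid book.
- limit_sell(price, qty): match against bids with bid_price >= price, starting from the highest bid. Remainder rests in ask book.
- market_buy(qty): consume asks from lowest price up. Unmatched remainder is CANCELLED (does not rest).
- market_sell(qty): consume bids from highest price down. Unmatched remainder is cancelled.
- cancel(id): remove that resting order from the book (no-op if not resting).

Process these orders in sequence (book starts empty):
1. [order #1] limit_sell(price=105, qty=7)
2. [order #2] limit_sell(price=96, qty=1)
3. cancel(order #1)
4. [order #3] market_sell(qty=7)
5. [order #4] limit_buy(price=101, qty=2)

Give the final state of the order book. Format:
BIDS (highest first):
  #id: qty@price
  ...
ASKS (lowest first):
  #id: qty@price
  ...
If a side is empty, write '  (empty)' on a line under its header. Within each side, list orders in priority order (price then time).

Answer: BIDS (highest first):
  #4: 1@101
ASKS (lowest first):
  (empty)

Derivation:
After op 1 [order #1] limit_sell(price=105, qty=7): fills=none; bids=[-] asks=[#1:7@105]
After op 2 [order #2] limit_sell(price=96, qty=1): fills=none; bids=[-] asks=[#2:1@96 #1:7@105]
After op 3 cancel(order #1): fills=none; bids=[-] asks=[#2:1@96]
After op 4 [order #3] market_sell(qty=7): fills=none; bids=[-] asks=[#2:1@96]
After op 5 [order #4] limit_buy(price=101, qty=2): fills=#4x#2:1@96; bids=[#4:1@101] asks=[-]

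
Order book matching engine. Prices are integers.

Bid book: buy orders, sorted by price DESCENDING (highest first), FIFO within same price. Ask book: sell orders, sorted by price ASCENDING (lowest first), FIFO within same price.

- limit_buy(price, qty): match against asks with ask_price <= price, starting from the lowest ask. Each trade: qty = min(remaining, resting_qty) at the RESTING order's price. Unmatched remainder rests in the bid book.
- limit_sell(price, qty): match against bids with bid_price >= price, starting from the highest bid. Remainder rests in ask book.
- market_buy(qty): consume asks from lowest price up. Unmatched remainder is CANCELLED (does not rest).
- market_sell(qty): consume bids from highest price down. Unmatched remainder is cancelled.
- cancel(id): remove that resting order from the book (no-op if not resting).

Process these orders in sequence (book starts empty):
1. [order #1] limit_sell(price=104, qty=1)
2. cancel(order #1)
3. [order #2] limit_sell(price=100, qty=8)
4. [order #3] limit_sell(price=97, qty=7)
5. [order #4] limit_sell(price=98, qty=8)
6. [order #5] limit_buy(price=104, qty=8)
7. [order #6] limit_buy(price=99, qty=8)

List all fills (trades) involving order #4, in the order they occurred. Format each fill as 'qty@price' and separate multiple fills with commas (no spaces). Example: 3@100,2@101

Answer: 1@98,7@98

Derivation:
After op 1 [order #1] limit_sell(price=104, qty=1): fills=none; bids=[-] asks=[#1:1@104]
After op 2 cancel(order #1): fills=none; bids=[-] asks=[-]
After op 3 [order #2] limit_sell(price=100, qty=8): fills=none; bids=[-] asks=[#2:8@100]
After op 4 [order #3] limit_sell(price=97, qty=7): fills=none; bids=[-] asks=[#3:7@97 #2:8@100]
After op 5 [order #4] limit_sell(price=98, qty=8): fills=none; bids=[-] asks=[#3:7@97 #4:8@98 #2:8@100]
After op 6 [order #5] limit_buy(price=104, qty=8): fills=#5x#3:7@97 #5x#4:1@98; bids=[-] asks=[#4:7@98 #2:8@100]
After op 7 [order #6] limit_buy(price=99, qty=8): fills=#6x#4:7@98; bids=[#6:1@99] asks=[#2:8@100]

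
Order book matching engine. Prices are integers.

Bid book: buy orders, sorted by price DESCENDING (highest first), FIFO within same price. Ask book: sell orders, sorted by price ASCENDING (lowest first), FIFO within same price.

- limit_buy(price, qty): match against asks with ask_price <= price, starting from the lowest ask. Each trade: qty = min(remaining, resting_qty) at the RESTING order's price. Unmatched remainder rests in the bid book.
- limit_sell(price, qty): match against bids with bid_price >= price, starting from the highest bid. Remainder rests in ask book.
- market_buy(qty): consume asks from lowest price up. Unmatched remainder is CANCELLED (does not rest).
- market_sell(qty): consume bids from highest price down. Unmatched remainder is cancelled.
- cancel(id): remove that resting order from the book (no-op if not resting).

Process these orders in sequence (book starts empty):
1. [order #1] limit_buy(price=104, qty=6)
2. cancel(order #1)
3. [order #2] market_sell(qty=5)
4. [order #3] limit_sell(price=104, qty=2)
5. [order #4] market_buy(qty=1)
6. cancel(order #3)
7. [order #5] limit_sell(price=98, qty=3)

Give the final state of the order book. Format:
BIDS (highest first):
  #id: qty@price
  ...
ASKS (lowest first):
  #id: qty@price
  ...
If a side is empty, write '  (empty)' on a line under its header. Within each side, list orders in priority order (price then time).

After op 1 [order #1] limit_buy(price=104, qty=6): fills=none; bids=[#1:6@104] asks=[-]
After op 2 cancel(order #1): fills=none; bids=[-] asks=[-]
After op 3 [order #2] market_sell(qty=5): fills=none; bids=[-] asks=[-]
After op 4 [order #3] limit_sell(price=104, qty=2): fills=none; bids=[-] asks=[#3:2@104]
After op 5 [order #4] market_buy(qty=1): fills=#4x#3:1@104; bids=[-] asks=[#3:1@104]
After op 6 cancel(order #3): fills=none; bids=[-] asks=[-]
After op 7 [order #5] limit_sell(price=98, qty=3): fills=none; bids=[-] asks=[#5:3@98]

Answer: BIDS (highest first):
  (empty)
ASKS (lowest first):
  #5: 3@98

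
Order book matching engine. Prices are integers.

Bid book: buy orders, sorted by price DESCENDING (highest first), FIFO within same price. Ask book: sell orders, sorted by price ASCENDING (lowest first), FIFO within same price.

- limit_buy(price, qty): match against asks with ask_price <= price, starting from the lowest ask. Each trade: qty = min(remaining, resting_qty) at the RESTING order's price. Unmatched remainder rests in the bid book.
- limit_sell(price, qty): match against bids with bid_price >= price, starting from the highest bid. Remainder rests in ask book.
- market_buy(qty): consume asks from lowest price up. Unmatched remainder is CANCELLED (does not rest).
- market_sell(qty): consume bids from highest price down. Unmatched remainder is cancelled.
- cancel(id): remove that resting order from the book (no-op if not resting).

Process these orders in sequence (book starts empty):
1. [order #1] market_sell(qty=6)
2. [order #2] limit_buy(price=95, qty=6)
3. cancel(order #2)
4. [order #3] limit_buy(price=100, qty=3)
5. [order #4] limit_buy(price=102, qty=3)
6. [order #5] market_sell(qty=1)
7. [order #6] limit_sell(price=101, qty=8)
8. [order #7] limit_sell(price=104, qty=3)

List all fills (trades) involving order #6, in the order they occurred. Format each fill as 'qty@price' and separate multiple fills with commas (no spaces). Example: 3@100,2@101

After op 1 [order #1] market_sell(qty=6): fills=none; bids=[-] asks=[-]
After op 2 [order #2] limit_buy(price=95, qty=6): fills=none; bids=[#2:6@95] asks=[-]
After op 3 cancel(order #2): fills=none; bids=[-] asks=[-]
After op 4 [order #3] limit_buy(price=100, qty=3): fills=none; bids=[#3:3@100] asks=[-]
After op 5 [order #4] limit_buy(price=102, qty=3): fills=none; bids=[#4:3@102 #3:3@100] asks=[-]
After op 6 [order #5] market_sell(qty=1): fills=#4x#5:1@102; bids=[#4:2@102 #3:3@100] asks=[-]
After op 7 [order #6] limit_sell(price=101, qty=8): fills=#4x#6:2@102; bids=[#3:3@100] asks=[#6:6@101]
After op 8 [order #7] limit_sell(price=104, qty=3): fills=none; bids=[#3:3@100] asks=[#6:6@101 #7:3@104]

Answer: 2@102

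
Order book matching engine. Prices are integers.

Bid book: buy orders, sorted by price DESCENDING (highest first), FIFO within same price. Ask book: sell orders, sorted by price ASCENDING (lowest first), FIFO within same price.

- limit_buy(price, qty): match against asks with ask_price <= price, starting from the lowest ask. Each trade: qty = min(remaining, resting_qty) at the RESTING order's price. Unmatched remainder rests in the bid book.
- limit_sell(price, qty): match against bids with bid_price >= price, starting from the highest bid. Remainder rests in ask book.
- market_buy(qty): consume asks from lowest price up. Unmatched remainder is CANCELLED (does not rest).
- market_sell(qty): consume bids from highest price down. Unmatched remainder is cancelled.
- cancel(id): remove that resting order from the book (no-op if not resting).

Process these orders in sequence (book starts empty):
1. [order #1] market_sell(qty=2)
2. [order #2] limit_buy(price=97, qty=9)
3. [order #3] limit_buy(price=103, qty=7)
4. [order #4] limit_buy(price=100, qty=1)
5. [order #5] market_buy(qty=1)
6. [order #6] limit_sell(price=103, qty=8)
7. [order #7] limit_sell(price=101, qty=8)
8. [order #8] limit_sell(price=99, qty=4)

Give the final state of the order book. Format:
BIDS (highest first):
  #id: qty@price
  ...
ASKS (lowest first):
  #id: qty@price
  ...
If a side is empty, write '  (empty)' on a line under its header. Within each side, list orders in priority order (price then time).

After op 1 [order #1] market_sell(qty=2): fills=none; bids=[-] asks=[-]
After op 2 [order #2] limit_buy(price=97, qty=9): fills=none; bids=[#2:9@97] asks=[-]
After op 3 [order #3] limit_buy(price=103, qty=7): fills=none; bids=[#3:7@103 #2:9@97] asks=[-]
After op 4 [order #4] limit_buy(price=100, qty=1): fills=none; bids=[#3:7@103 #4:1@100 #2:9@97] asks=[-]
After op 5 [order #5] market_buy(qty=1): fills=none; bids=[#3:7@103 #4:1@100 #2:9@97] asks=[-]
After op 6 [order #6] limit_sell(price=103, qty=8): fills=#3x#6:7@103; bids=[#4:1@100 #2:9@97] asks=[#6:1@103]
After op 7 [order #7] limit_sell(price=101, qty=8): fills=none; bids=[#4:1@100 #2:9@97] asks=[#7:8@101 #6:1@103]
After op 8 [order #8] limit_sell(price=99, qty=4): fills=#4x#8:1@100; bids=[#2:9@97] asks=[#8:3@99 #7:8@101 #6:1@103]

Answer: BIDS (highest first):
  #2: 9@97
ASKS (lowest first):
  #8: 3@99
  #7: 8@101
  #6: 1@103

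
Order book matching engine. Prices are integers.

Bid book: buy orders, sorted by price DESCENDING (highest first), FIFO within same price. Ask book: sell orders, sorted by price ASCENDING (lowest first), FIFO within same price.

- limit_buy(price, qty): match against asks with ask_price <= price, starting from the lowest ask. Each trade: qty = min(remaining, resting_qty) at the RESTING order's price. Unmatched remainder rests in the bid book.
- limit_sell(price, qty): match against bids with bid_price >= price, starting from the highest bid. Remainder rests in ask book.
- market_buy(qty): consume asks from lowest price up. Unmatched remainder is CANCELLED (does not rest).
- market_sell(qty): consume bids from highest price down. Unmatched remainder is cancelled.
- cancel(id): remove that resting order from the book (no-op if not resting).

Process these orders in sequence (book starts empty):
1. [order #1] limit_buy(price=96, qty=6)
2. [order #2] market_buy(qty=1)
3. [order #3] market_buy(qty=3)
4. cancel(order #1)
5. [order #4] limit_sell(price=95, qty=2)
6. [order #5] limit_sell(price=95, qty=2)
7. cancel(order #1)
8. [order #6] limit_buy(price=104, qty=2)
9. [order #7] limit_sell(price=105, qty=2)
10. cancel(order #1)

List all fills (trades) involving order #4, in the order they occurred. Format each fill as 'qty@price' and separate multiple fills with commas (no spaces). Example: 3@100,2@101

After op 1 [order #1] limit_buy(price=96, qty=6): fills=none; bids=[#1:6@96] asks=[-]
After op 2 [order #2] market_buy(qty=1): fills=none; bids=[#1:6@96] asks=[-]
After op 3 [order #3] market_buy(qty=3): fills=none; bids=[#1:6@96] asks=[-]
After op 4 cancel(order #1): fills=none; bids=[-] asks=[-]
After op 5 [order #4] limit_sell(price=95, qty=2): fills=none; bids=[-] asks=[#4:2@95]
After op 6 [order #5] limit_sell(price=95, qty=2): fills=none; bids=[-] asks=[#4:2@95 #5:2@95]
After op 7 cancel(order #1): fills=none; bids=[-] asks=[#4:2@95 #5:2@95]
After op 8 [order #6] limit_buy(price=104, qty=2): fills=#6x#4:2@95; bids=[-] asks=[#5:2@95]
After op 9 [order #7] limit_sell(price=105, qty=2): fills=none; bids=[-] asks=[#5:2@95 #7:2@105]
After op 10 cancel(order #1): fills=none; bids=[-] asks=[#5:2@95 #7:2@105]

Answer: 2@95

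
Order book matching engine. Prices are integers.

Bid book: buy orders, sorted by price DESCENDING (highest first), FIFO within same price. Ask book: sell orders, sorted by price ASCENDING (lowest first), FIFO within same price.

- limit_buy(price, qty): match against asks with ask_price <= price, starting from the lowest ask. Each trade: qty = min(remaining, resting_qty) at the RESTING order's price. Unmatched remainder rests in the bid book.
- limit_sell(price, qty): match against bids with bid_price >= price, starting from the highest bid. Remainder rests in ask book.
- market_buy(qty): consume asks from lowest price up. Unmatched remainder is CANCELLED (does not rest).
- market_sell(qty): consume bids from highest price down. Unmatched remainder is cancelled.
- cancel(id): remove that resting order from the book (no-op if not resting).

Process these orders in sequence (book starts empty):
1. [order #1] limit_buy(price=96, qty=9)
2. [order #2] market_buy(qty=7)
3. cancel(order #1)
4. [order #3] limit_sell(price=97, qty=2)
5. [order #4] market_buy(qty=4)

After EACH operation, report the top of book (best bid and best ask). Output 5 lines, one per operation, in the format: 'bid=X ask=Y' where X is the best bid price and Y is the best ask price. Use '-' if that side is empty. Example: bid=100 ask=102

Answer: bid=96 ask=-
bid=96 ask=-
bid=- ask=-
bid=- ask=97
bid=- ask=-

Derivation:
After op 1 [order #1] limit_buy(price=96, qty=9): fills=none; bids=[#1:9@96] asks=[-]
After op 2 [order #2] market_buy(qty=7): fills=none; bids=[#1:9@96] asks=[-]
After op 3 cancel(order #1): fills=none; bids=[-] asks=[-]
After op 4 [order #3] limit_sell(price=97, qty=2): fills=none; bids=[-] asks=[#3:2@97]
After op 5 [order #4] market_buy(qty=4): fills=#4x#3:2@97; bids=[-] asks=[-]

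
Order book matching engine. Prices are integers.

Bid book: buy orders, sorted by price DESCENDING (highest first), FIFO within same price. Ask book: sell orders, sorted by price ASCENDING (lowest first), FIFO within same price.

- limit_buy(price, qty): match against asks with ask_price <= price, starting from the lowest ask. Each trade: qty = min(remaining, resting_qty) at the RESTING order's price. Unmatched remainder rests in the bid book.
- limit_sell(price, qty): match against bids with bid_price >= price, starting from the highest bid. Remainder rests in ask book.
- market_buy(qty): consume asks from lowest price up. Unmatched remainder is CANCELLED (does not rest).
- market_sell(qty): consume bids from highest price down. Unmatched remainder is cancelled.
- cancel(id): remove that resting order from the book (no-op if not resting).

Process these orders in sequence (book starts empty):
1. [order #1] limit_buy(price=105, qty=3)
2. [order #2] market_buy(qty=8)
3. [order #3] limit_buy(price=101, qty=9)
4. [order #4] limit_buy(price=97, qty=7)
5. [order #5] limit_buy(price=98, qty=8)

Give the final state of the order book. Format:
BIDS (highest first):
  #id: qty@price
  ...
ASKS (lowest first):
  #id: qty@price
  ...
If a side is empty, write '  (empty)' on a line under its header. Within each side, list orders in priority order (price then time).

Answer: BIDS (highest first):
  #1: 3@105
  #3: 9@101
  #5: 8@98
  #4: 7@97
ASKS (lowest first):
  (empty)

Derivation:
After op 1 [order #1] limit_buy(price=105, qty=3): fills=none; bids=[#1:3@105] asks=[-]
After op 2 [order #2] market_buy(qty=8): fills=none; bids=[#1:3@105] asks=[-]
After op 3 [order #3] limit_buy(price=101, qty=9): fills=none; bids=[#1:3@105 #3:9@101] asks=[-]
After op 4 [order #4] limit_buy(price=97, qty=7): fills=none; bids=[#1:3@105 #3:9@101 #4:7@97] asks=[-]
After op 5 [order #5] limit_buy(price=98, qty=8): fills=none; bids=[#1:3@105 #3:9@101 #5:8@98 #4:7@97] asks=[-]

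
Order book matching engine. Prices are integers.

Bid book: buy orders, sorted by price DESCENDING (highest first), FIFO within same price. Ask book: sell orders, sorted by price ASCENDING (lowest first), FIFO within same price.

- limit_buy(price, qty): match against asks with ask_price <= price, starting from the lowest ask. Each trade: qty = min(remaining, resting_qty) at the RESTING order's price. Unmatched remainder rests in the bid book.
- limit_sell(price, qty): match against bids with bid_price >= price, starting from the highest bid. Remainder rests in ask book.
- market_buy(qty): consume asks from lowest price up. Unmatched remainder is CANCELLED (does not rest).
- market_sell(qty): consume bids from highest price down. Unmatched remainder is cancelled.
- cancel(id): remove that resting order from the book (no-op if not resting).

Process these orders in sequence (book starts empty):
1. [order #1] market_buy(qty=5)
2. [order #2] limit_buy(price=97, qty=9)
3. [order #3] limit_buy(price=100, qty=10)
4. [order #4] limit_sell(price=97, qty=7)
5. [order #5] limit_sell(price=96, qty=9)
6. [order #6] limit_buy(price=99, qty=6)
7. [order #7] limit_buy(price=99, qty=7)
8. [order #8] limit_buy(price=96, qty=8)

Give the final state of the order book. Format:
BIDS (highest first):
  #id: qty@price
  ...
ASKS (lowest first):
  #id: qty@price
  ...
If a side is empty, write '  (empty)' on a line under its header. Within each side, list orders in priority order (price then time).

Answer: BIDS (highest first):
  #6: 6@99
  #7: 7@99
  #2: 3@97
  #8: 8@96
ASKS (lowest first):
  (empty)

Derivation:
After op 1 [order #1] market_buy(qty=5): fills=none; bids=[-] asks=[-]
After op 2 [order #2] limit_buy(price=97, qty=9): fills=none; bids=[#2:9@97] asks=[-]
After op 3 [order #3] limit_buy(price=100, qty=10): fills=none; bids=[#3:10@100 #2:9@97] asks=[-]
After op 4 [order #4] limit_sell(price=97, qty=7): fills=#3x#4:7@100; bids=[#3:3@100 #2:9@97] asks=[-]
After op 5 [order #5] limit_sell(price=96, qty=9): fills=#3x#5:3@100 #2x#5:6@97; bids=[#2:3@97] asks=[-]
After op 6 [order #6] limit_buy(price=99, qty=6): fills=none; bids=[#6:6@99 #2:3@97] asks=[-]
After op 7 [order #7] limit_buy(price=99, qty=7): fills=none; bids=[#6:6@99 #7:7@99 #2:3@97] asks=[-]
After op 8 [order #8] limit_buy(price=96, qty=8): fills=none; bids=[#6:6@99 #7:7@99 #2:3@97 #8:8@96] asks=[-]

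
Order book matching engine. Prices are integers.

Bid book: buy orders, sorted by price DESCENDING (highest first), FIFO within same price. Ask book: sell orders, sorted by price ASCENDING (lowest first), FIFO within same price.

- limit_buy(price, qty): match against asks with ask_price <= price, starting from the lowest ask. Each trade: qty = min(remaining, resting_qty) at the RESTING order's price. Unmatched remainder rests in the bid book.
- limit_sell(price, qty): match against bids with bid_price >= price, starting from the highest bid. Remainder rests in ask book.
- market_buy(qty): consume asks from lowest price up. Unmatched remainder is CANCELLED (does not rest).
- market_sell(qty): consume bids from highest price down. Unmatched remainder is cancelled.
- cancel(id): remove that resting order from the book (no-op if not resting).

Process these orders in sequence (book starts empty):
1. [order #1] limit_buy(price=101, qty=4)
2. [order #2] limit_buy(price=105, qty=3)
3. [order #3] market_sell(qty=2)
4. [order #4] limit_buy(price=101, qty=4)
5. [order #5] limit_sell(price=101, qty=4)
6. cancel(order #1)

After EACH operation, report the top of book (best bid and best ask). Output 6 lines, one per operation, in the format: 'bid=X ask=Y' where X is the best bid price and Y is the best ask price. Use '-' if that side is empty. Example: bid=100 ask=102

Answer: bid=101 ask=-
bid=105 ask=-
bid=105 ask=-
bid=105 ask=-
bid=101 ask=-
bid=101 ask=-

Derivation:
After op 1 [order #1] limit_buy(price=101, qty=4): fills=none; bids=[#1:4@101] asks=[-]
After op 2 [order #2] limit_buy(price=105, qty=3): fills=none; bids=[#2:3@105 #1:4@101] asks=[-]
After op 3 [order #3] market_sell(qty=2): fills=#2x#3:2@105; bids=[#2:1@105 #1:4@101] asks=[-]
After op 4 [order #4] limit_buy(price=101, qty=4): fills=none; bids=[#2:1@105 #1:4@101 #4:4@101] asks=[-]
After op 5 [order #5] limit_sell(price=101, qty=4): fills=#2x#5:1@105 #1x#5:3@101; bids=[#1:1@101 #4:4@101] asks=[-]
After op 6 cancel(order #1): fills=none; bids=[#4:4@101] asks=[-]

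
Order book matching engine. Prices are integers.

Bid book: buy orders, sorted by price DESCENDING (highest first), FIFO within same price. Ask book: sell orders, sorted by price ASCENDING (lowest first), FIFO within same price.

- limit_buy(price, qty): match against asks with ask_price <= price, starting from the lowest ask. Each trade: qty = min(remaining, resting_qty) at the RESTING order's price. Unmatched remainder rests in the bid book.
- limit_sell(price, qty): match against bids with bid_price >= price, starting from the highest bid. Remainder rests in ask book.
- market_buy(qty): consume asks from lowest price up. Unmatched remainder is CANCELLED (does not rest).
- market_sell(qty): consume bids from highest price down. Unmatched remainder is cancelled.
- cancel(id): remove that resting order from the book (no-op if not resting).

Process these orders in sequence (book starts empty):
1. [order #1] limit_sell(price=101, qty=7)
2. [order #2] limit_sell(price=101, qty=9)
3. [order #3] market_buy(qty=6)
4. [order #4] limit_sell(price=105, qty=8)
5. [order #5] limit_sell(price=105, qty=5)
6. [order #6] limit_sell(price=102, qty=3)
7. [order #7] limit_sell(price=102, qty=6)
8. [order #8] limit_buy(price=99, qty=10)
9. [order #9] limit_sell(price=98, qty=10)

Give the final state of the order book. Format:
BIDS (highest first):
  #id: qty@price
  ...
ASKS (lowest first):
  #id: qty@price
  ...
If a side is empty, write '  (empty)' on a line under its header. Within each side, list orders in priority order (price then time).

After op 1 [order #1] limit_sell(price=101, qty=7): fills=none; bids=[-] asks=[#1:7@101]
After op 2 [order #2] limit_sell(price=101, qty=9): fills=none; bids=[-] asks=[#1:7@101 #2:9@101]
After op 3 [order #3] market_buy(qty=6): fills=#3x#1:6@101; bids=[-] asks=[#1:1@101 #2:9@101]
After op 4 [order #4] limit_sell(price=105, qty=8): fills=none; bids=[-] asks=[#1:1@101 #2:9@101 #4:8@105]
After op 5 [order #5] limit_sell(price=105, qty=5): fills=none; bids=[-] asks=[#1:1@101 #2:9@101 #4:8@105 #5:5@105]
After op 6 [order #6] limit_sell(price=102, qty=3): fills=none; bids=[-] asks=[#1:1@101 #2:9@101 #6:3@102 #4:8@105 #5:5@105]
After op 7 [order #7] limit_sell(price=102, qty=6): fills=none; bids=[-] asks=[#1:1@101 #2:9@101 #6:3@102 #7:6@102 #4:8@105 #5:5@105]
After op 8 [order #8] limit_buy(price=99, qty=10): fills=none; bids=[#8:10@99] asks=[#1:1@101 #2:9@101 #6:3@102 #7:6@102 #4:8@105 #5:5@105]
After op 9 [order #9] limit_sell(price=98, qty=10): fills=#8x#9:10@99; bids=[-] asks=[#1:1@101 #2:9@101 #6:3@102 #7:6@102 #4:8@105 #5:5@105]

Answer: BIDS (highest first):
  (empty)
ASKS (lowest first):
  #1: 1@101
  #2: 9@101
  #6: 3@102
  #7: 6@102
  #4: 8@105
  #5: 5@105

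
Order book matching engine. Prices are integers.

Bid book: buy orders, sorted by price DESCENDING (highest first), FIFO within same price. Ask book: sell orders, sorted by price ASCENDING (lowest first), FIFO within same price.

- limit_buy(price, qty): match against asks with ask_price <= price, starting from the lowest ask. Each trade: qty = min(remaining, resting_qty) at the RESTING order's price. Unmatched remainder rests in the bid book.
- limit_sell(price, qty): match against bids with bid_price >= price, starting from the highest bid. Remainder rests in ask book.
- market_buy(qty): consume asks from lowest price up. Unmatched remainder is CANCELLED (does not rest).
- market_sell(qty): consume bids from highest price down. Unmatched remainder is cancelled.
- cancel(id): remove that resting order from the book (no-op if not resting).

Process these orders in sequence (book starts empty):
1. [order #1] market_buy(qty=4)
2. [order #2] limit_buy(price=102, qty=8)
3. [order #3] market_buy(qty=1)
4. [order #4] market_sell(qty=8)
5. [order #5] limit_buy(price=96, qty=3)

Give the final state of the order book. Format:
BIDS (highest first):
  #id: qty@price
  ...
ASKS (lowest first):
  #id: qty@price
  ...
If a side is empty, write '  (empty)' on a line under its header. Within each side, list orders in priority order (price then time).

After op 1 [order #1] market_buy(qty=4): fills=none; bids=[-] asks=[-]
After op 2 [order #2] limit_buy(price=102, qty=8): fills=none; bids=[#2:8@102] asks=[-]
After op 3 [order #3] market_buy(qty=1): fills=none; bids=[#2:8@102] asks=[-]
After op 4 [order #4] market_sell(qty=8): fills=#2x#4:8@102; bids=[-] asks=[-]
After op 5 [order #5] limit_buy(price=96, qty=3): fills=none; bids=[#5:3@96] asks=[-]

Answer: BIDS (highest first):
  #5: 3@96
ASKS (lowest first):
  (empty)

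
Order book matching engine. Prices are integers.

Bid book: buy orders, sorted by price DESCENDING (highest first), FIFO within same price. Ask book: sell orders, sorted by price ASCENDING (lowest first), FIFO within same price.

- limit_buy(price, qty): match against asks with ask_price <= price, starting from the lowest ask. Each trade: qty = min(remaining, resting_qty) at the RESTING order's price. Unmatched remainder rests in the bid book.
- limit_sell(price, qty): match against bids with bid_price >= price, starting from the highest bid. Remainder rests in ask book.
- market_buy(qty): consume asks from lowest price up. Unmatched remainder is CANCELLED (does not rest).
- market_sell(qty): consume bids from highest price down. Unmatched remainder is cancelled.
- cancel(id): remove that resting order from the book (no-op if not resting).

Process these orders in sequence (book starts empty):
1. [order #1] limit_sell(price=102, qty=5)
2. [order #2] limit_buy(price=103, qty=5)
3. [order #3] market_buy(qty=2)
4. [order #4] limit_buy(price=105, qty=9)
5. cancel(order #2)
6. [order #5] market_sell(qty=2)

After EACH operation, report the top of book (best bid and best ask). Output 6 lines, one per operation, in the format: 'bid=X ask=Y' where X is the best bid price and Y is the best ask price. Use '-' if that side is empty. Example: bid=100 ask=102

Answer: bid=- ask=102
bid=- ask=-
bid=- ask=-
bid=105 ask=-
bid=105 ask=-
bid=105 ask=-

Derivation:
After op 1 [order #1] limit_sell(price=102, qty=5): fills=none; bids=[-] asks=[#1:5@102]
After op 2 [order #2] limit_buy(price=103, qty=5): fills=#2x#1:5@102; bids=[-] asks=[-]
After op 3 [order #3] market_buy(qty=2): fills=none; bids=[-] asks=[-]
After op 4 [order #4] limit_buy(price=105, qty=9): fills=none; bids=[#4:9@105] asks=[-]
After op 5 cancel(order #2): fills=none; bids=[#4:9@105] asks=[-]
After op 6 [order #5] market_sell(qty=2): fills=#4x#5:2@105; bids=[#4:7@105] asks=[-]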